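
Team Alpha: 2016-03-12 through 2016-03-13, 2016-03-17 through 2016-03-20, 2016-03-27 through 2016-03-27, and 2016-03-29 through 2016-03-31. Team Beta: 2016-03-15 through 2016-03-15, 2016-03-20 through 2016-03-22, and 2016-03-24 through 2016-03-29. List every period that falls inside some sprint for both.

2016-03-12 through 2016-03-13: no overlap with the second set.
2016-03-17 through 2016-03-20 meets the second set on 2016-03-20 through 2016-03-20.
2016-03-27 through 2016-03-27 meets the second set on 2016-03-27 through 2016-03-27.
2016-03-29 through 2016-03-31 meets the second set on 2016-03-29 through 2016-03-29.

2016-03-20 through 2016-03-20, 2016-03-27 through 2016-03-27, 2016-03-29 through 2016-03-29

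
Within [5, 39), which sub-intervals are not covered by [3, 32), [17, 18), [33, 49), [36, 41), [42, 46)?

Covered (merged): [3, 32), [33, 49).
Complement within [5, 39): [32, 33).

[32, 33)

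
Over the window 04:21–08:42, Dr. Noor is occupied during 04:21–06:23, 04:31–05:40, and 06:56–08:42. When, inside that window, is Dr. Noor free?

06:23–06:56

Covered (merged): 04:21–06:23, 06:56–08:42.
Complement within 04:21–08:42: 06:23–06:56.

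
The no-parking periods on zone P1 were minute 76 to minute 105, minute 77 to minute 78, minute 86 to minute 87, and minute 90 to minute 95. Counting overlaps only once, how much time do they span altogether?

Merged: minute 76 to minute 105.
Length: 29 minutes.

29 minutes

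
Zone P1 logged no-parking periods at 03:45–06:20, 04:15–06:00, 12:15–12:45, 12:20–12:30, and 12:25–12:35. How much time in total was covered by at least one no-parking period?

Merged: 03:45–06:20, 12:15–12:45.
Lengths: 2 h 35 min + 30 min = 3 h 5 min.

3 h 5 min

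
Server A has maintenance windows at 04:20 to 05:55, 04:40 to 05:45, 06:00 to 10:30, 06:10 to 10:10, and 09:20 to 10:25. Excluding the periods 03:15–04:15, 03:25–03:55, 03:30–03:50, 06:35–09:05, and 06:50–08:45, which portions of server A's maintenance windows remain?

04:20–05:55, 06:00–06:35, 09:05–10:30

First set merges to 04:20–05:55, 06:00–10:30.
Second set merges to 03:15–04:15, 06:35–09:05.
04:20–05:55: no B overlap → unchanged.
06:00–10:30 minus B → 06:00–06:35, 09:05–10:30.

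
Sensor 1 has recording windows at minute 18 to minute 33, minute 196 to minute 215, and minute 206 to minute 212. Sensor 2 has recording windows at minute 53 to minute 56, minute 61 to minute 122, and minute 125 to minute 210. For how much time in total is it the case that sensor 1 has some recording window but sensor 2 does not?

Merge the first list: minute 18 to minute 33, minute 196 to minute 215.
A \ B = minute 18 to minute 33, minute 210 to minute 215.
Total: 15 minutes + 5 minutes = 20 minutes.

20 minutes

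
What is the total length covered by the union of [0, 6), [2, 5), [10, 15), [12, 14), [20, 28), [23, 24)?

19

Merged: [0, 6), [10, 15), [20, 28).
Lengths: 6 + 5 + 8 = 19.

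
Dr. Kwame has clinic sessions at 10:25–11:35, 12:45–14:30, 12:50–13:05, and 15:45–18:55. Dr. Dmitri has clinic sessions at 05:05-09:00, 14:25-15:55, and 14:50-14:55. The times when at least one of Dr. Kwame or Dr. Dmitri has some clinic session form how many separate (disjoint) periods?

Merge the first list: 10:25–11:35, 12:45–14:30, 15:45–18:55.
Merge the second list: 05:05–09:00, 14:25–15:55.
A ∪ B = 05:05–09:00, 10:25–11:35, 12:45–18:55.
That is 3 disjoint pieces.

3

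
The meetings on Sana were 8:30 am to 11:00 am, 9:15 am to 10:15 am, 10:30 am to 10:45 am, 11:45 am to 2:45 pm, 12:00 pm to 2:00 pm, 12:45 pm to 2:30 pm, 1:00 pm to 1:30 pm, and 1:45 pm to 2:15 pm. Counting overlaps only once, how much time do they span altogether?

Merged: 8:30 am-11:00 am, 11:45 am-2:45 pm.
Lengths: 2 h 30 min + 3 h = 5 h 30 min.

5 h 30 min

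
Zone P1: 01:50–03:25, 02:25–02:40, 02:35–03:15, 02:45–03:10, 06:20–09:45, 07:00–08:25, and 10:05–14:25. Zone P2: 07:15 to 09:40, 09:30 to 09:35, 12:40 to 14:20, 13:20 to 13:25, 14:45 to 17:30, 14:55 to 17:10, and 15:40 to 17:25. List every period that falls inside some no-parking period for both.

Merge the first list: 01:50–03:25, 06:20–09:45, 10:05–14:25.
Merge the second list: 07:15–09:40, 12:40–14:20, 14:45–17:30.
01:50–03:25 falls entirely outside B.
06:20–09:45 overlaps B on 07:15–09:40.
10:05–14:25 overlaps B on 12:40–14:20.

07:15–09:40, 12:40–14:20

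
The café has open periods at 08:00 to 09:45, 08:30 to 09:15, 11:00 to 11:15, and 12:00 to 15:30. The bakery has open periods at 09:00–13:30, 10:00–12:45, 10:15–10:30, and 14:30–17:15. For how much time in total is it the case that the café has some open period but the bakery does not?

2 h

First set merges to 08:00–09:45, 11:00–11:15, 12:00–15:30.
Second set merges to 09:00–13:30, 14:30–17:15.
A \ B = 08:00–09:00, 13:30–14:30.
Total: 1 h + 1 h = 2 h.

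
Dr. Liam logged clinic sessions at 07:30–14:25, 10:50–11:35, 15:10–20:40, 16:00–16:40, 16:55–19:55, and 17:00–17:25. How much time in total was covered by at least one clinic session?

Merged: 07:30-14:25, 15:10-20:40.
Lengths: 6 h 55 min + 5 h 30 min = 12 h 25 min.

12 h 25 min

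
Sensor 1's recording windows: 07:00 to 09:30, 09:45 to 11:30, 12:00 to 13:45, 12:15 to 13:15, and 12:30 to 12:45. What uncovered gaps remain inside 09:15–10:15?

The merged coverage is 07:00–09:30, 09:45–11:30, 12:00–13:45.
Uncovered inside 09:15–10:15: 09:30–09:45.

09:30–09:45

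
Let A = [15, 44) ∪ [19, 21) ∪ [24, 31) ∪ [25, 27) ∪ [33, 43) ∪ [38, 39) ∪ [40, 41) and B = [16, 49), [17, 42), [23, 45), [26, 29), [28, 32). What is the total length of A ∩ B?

28

First set merges to [15, 44).
Second set merges to [16, 49).
A ∩ B = [16, 44).
Total: 28.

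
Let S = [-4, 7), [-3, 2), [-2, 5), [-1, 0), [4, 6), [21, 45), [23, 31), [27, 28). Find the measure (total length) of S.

Merged: [-4, 7), [21, 45).
Lengths: 11 + 24 = 35.

35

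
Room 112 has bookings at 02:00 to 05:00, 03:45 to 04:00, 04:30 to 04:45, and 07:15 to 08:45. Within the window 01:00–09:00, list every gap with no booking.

The merged coverage is 02:00–05:00, 07:15–08:45.
Complement within 01:00–09:00: 01:00–02:00, 05:00–07:15, 08:45–09:00.

01:00–02:00, 05:00–07:15, 08:45–09:00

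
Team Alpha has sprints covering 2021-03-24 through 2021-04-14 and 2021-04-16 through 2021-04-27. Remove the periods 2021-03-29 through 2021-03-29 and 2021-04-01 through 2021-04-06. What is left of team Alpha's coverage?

2021-03-24 through 2021-04-14 minus B → 2021-03-24 through 2021-03-28, 2021-03-30 through 2021-03-31, 2021-04-07 through 2021-04-14.
2021-04-16 through 2021-04-27: no B overlap → unchanged.

2021-03-24 through 2021-03-28, 2021-03-30 through 2021-03-31, 2021-04-07 through 2021-04-14, 2021-04-16 through 2021-04-27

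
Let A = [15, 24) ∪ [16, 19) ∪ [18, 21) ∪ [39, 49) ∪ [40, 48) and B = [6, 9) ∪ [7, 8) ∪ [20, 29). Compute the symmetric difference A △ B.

[6, 9) ∪ [15, 20) ∪ [24, 29) ∪ [39, 49)

Merge the first list: [15, 24), [39, 49).
Merge the second list: [6, 9), [20, 29).
Only in the first: [15, 20), [39, 49).
Only in the second: [6, 9), [24, 29).
Together these are the periods covered by exactly one.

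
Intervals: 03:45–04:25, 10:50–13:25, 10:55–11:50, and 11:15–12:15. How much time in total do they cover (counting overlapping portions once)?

Merged: 03:45-04:25, 10:50-13:25.
Lengths: 40 min + 2 h 35 min = 3 h 15 min.

3 h 15 min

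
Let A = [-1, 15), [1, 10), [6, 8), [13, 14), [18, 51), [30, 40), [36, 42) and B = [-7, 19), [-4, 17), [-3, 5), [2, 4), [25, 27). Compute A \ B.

[19, 25) ∪ [27, 51)

Merge the first list: [-1, 15), [18, 51).
Merge the second list: [-7, 19), [25, 27).
[-1, 15): entirely removed.
[18, 51) \ B = [19, 25), [27, 51).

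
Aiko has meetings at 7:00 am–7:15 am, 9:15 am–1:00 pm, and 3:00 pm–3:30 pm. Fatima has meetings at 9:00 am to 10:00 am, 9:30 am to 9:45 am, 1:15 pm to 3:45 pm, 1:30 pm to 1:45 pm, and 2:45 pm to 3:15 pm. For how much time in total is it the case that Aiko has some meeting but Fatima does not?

3 h 15 min

Second set merges to 9:00 am–10:00 am, 1:15 pm–3:45 pm.
A \ B = 7:00 am–7:15 am, 10:00 am–1:00 pm.
Total: 15 min + 3 h = 3 h 15 min.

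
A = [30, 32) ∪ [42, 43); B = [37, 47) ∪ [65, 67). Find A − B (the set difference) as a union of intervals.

[30, 32): nothing removed.
[42, 43): entirely removed.

[30, 32)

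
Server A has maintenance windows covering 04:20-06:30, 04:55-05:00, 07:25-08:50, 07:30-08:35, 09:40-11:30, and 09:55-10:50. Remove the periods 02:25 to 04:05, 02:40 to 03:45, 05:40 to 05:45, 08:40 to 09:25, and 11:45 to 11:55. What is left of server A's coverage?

04:20–05:40, 05:45–06:30, 07:25–08:40, 09:40–11:30

First set merges to 04:20–06:30, 07:25–08:50, 09:40–11:30.
Second set merges to 02:25–04:05, 05:40–05:45, 08:40–09:25, 11:45–11:55.
04:20–06:30 with B removed leaves 04:20–05:40, 05:45–06:30.
07:25–08:50 with B removed leaves 07:25–08:40.
09:40–11:30 is untouched.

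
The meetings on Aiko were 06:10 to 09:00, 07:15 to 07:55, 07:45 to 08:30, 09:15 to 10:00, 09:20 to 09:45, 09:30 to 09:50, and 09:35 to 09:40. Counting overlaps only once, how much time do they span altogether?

3 h 35 min

Merged: 06:10–09:00, 09:15–10:00.
Lengths: 2 h 50 min + 45 min = 3 h 35 min.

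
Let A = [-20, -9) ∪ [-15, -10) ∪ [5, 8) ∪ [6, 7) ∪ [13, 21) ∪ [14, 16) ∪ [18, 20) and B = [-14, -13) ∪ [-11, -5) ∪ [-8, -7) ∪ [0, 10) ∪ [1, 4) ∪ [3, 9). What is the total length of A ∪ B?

33

First set merges to [-20, -9), [5, 8), [13, 21).
Second set merges to [-14, -13), [-11, -5), [0, 10).
A ∪ B = [-20, -5), [0, 10), [13, 21).
Total: 15 + 10 + 8 = 33.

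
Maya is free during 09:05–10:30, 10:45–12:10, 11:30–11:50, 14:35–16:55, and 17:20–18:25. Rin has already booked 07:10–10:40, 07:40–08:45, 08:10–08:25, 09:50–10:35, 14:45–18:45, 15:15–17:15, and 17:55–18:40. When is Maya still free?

First set merges to 09:05–10:30, 10:45–12:10, 14:35–16:55, 17:20–18:25.
Second set merges to 07:10–10:40, 14:45–18:45.
09:05–10:30: entirely removed.
10:45–12:10: nothing removed.
14:35–16:55 \ B = 14:35–14:45.
17:20–18:25: entirely removed.

10:45–12:10, 14:35–14:45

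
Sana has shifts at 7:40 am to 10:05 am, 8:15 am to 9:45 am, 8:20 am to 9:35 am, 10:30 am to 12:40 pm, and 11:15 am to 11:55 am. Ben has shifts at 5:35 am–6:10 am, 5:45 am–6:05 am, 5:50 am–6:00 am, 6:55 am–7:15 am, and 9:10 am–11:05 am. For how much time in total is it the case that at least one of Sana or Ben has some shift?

First set merges to 7:40 am–10:05 am, 10:30 am–12:40 pm.
Second set merges to 5:35 am–6:10 am, 6:55 am–7:15 am, 9:10 am–11:05 am.
A ∪ B = 5:35 am–6:10 am, 6:55 am–7:15 am, 7:40 am–12:40 pm.
Total: 35 min + 20 min + 5 h = 5 h 55 min.

5 h 55 min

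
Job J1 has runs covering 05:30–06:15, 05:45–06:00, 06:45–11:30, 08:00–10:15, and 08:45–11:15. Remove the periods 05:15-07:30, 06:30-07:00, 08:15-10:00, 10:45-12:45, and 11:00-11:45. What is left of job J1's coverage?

07:30–08:15, 10:00–10:45

A, merged: 05:30–06:15, 06:45–11:30.
B, merged: 05:15–07:30, 08:15–10:00, 10:45–12:45.
05:30–06:15: entirely removed.
06:45–11:30 \ B = 07:30–08:15, 10:00–10:45.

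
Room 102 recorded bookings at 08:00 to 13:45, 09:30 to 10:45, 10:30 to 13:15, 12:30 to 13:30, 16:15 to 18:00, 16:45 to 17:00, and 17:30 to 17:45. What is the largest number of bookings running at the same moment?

3

At 10:30, 3 of the intervals are simultaneously active.
No point has more.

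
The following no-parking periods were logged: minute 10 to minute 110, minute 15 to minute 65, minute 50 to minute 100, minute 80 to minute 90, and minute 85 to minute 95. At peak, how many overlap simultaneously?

4

At minute 85, 4 of the intervals are simultaneously active.
No point has more.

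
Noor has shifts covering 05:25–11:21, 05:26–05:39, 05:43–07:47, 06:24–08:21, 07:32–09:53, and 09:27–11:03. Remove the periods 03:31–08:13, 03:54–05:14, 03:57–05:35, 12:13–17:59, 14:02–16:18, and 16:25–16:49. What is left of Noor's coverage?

08:13-11:21

First set merges to 05:25-11:21.
Second set merges to 03:31-08:13, 12:13-17:59.
05:25-11:21 minus B → 08:13-11:21.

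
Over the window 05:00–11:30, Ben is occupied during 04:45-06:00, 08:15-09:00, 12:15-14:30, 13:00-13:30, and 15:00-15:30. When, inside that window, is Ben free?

06:00-08:15, 09:00-11:30

The merged coverage is 04:45-06:00, 08:15-09:00, 12:15-14:30, 15:00-15:30.
Complement within 05:00-11:30: 06:00-08:15, 09:00-11:30.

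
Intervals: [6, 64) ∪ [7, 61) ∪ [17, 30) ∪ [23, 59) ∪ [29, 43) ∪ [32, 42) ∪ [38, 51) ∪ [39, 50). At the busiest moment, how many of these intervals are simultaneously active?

Sweep endpoints in order; track running count of active intervals.
Peak of 7 reached at 39.

7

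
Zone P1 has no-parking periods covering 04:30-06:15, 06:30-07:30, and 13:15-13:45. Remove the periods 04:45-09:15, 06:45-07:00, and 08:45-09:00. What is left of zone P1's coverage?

04:30–04:45, 13:15–13:45

Merge the second list: 04:45–09:15.
04:30–06:15 \ B = 04:30–04:45.
06:30–07:30: entirely removed.
13:15–13:45: nothing removed.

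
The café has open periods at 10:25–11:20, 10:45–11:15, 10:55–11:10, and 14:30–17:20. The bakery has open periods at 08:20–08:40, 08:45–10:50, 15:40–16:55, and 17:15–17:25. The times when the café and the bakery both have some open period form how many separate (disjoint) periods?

3

First set merges to 10:25–11:20, 14:30–17:20.
A ∩ B = 10:25–10:50, 15:40–16:55, 17:15–17:20.
That is 3 disjoint pieces.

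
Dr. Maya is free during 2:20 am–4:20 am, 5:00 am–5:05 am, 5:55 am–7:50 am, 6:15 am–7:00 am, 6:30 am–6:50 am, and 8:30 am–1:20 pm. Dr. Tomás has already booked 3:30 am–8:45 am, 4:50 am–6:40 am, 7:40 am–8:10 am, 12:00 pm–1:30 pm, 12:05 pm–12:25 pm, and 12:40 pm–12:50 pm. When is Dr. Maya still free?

Merge the first list: 2:20 am–4:20 am, 5:00 am–5:05 am, 5:55 am–7:50 am, 8:30 am–1:20 pm.
Merge the second list: 3:30 am–8:45 am, 12:00 pm–1:30 pm.
2:20 am–4:20 am minus B → 2:20 am–3:30 am.
5:00 am–5:05 am: fully covered by B → removed.
5:55 am–7:50 am: fully covered by B → removed.
8:30 am–1:20 pm minus B → 8:45 am–12:00 pm.

2:20 am–3:30 am, 8:45 am–12:00 pm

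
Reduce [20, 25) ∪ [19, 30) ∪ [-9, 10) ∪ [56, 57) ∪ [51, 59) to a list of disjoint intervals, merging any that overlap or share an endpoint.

[-9, 10) ∪ [19, 30) ∪ [51, 59)

Sort by start: [-9, 10), [19, 30), [20, 25), [51, 59), [56, 57).
[19, 30) is disjoint → start new block.
[20, 25) overlaps/touches [19, 30) → extend to [19, 30).
[51, 59) is disjoint → start new block.
[56, 57) overlaps/touches [51, 59) → extend to [51, 59).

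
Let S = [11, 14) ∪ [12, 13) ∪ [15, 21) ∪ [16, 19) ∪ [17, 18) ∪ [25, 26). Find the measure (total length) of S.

10

Merged: [11, 14), [15, 21), [25, 26).
Lengths: 3 + 6 + 1 = 10.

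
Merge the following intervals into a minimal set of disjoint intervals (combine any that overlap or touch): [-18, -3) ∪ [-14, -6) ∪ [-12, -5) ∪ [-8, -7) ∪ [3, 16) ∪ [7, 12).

[-14, -6) overlaps/touches [-18, -3) → extend to [-18, -3).
[-12, -5) overlaps/touches [-18, -3) → extend to [-18, -3).
[-8, -7) overlaps/touches [-18, -3) → extend to [-18, -3).
[3, 16) is disjoint → start new block.
[7, 12) overlaps/touches [3, 16) → extend to [3, 16).

[-18, -3) ∪ [3, 16)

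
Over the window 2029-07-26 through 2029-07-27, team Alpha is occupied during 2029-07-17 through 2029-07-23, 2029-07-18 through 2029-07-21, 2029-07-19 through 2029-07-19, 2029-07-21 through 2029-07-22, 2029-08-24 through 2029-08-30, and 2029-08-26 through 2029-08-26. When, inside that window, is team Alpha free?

2029-07-26 through 2029-07-27

After merging, the occupied span is 2029-07-17 through 2029-07-23, 2029-08-24 through 2029-08-30.
Gaps within 2029-07-26 through 2029-07-27: 2029-07-26 through 2029-07-27.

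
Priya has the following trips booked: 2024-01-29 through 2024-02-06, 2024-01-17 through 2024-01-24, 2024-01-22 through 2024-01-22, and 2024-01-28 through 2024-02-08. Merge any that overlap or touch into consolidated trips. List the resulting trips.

2024-01-17 through 2024-01-24, 2024-01-28 through 2024-02-08

Sort by start: 2024-01-17 through 2024-01-24, 2024-01-22 through 2024-01-22, 2024-01-28 through 2024-02-08, 2024-01-29 through 2024-02-06.
2024-01-22 through 2024-01-22 overlaps/touches 2024-01-17 through 2024-01-24 → extend to 2024-01-17 through 2024-01-24.
2024-01-28 through 2024-02-08 is disjoint → start new block.
2024-01-29 through 2024-02-06 overlaps/touches 2024-01-28 through 2024-02-08 → extend to 2024-01-28 through 2024-02-08.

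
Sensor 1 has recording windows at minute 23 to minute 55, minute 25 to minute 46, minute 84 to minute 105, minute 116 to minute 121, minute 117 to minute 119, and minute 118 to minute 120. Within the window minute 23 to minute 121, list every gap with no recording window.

Covered (merged): minute 23 to minute 55, minute 84 to minute 105, minute 116 to minute 121.
Complement within minute 23 to minute 121: minute 55 to minute 84, minute 105 to minute 116.

minute 55 to minute 84, minute 105 to minute 116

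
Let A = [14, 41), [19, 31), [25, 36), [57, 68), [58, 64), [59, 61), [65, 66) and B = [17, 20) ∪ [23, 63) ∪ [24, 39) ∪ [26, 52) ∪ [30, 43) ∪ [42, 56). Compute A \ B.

[14, 17) ∪ [20, 23) ∪ [63, 68)

First set merges to [14, 41), [57, 68).
Second set merges to [17, 20), [23, 63).
[14, 41) \ B = [14, 17), [20, 23).
[57, 68) \ B = [63, 68).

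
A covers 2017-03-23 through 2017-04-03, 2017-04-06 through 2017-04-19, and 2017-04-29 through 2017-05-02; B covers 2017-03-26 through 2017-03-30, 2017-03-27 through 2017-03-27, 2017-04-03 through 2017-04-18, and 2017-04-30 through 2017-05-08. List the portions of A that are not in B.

B, merged: 2017-03-26 through 2017-03-30, 2017-04-03 through 2017-04-18, 2017-04-30 through 2017-05-08.
2017-03-23 through 2017-04-03 \ B = 2017-03-23 through 2017-03-25, 2017-03-31 through 2017-04-02.
2017-04-06 through 2017-04-19 \ B = 2017-04-19 through 2017-04-19.
2017-04-29 through 2017-05-02 \ B = 2017-04-29 through 2017-04-29.

2017-03-23 through 2017-03-25, 2017-03-31 through 2017-04-02, 2017-04-19 through 2017-04-19, 2017-04-29 through 2017-04-29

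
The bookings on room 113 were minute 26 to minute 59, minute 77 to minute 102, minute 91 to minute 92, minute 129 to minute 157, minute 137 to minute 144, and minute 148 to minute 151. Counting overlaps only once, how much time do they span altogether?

Merged: minute 26 to minute 59, minute 77 to minute 102, minute 129 to minute 157.
Lengths: 33 minutes + 25 minutes + 28 minutes = 86 minutes.

86 minutes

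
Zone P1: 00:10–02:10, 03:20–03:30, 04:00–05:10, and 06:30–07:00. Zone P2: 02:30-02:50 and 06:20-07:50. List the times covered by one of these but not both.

A \ B = 00:10-02:10, 03:20-03:30, 04:00-05:10.
B \ A = 02:30-02:50, 06:20-06:30, 07:00-07:50.
Union of the two gives the symmetric difference.

00:10-02:10, 02:30-02:50, 03:20-03:30, 04:00-05:10, 06:20-06:30, 07:00-07:50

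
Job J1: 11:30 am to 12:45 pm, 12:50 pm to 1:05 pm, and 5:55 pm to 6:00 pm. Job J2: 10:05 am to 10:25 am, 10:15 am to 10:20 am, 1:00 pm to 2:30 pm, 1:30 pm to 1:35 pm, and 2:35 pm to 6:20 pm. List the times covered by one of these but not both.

Second set merges to 10:05 am-10:25 am, 1:00 pm-2:30 pm, 2:35 pm-6:20 pm.
Only in the first: 11:30 am-12:45 pm, 12:50 pm-1:00 pm.
Only in the second: 10:05 am-10:25 am, 1:05 pm-2:30 pm, 2:35 pm-5:55 pm, 6:00 pm-6:20 pm.
Together these are the periods covered by exactly one.

10:05 am-10:25 am, 11:30 am-12:45 pm, 12:50 pm-1:00 pm, 1:05 pm-2:30 pm, 2:35 pm-5:55 pm, 6:00 pm-6:20 pm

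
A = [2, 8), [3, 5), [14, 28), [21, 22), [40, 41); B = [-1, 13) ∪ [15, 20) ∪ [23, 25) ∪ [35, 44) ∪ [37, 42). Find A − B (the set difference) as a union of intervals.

A, merged: [2, 8), [14, 28), [40, 41).
B, merged: [-1, 13), [15, 20), [23, 25), [35, 44).
[2, 8): entirely removed.
[14, 28) \ B = [14, 15), [20, 23), [25, 28).
[40, 41): entirely removed.

[14, 15) ∪ [20, 23) ∪ [25, 28)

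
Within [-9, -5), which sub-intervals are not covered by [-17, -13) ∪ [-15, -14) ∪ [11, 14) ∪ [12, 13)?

After merging, the occupied span is [-17, -13), [11, 14).
Gaps within [-9, -5): [-9, -5).

[-9, -5)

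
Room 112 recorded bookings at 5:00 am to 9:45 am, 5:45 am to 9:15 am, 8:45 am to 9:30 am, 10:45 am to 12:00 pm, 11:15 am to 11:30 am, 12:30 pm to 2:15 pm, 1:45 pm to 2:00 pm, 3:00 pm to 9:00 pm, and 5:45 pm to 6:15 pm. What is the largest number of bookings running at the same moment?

3

At 8:45 am, 3 of the intervals are simultaneously active.
No point has more.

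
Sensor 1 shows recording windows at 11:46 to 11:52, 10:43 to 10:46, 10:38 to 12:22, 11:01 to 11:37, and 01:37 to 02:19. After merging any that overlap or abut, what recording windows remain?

01:37-02:19, 10:38-12:22

Sort by start: 01:37-02:19, 10:38-12:22, 10:43-10:46, 11:01-11:37, 11:46-11:52.
10:38-12:22 is disjoint → start new block.
10:43-10:46 overlaps/touches 10:38-12:22 → extend to 10:38-12:22.
11:01-11:37 overlaps/touches 10:38-12:22 → extend to 10:38-12:22.
11:46-11:52 overlaps/touches 10:38-12:22 → extend to 10:38-12:22.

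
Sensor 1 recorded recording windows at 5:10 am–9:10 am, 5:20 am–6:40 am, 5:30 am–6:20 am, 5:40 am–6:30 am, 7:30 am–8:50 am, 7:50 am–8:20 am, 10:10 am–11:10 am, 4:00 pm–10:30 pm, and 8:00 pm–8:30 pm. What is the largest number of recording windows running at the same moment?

Sweep endpoints in order; track running count of active intervals.
Peak of 4 reached at 5:40 am.

4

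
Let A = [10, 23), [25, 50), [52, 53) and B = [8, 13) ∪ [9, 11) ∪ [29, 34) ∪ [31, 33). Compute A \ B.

[13, 23) ∪ [25, 29) ∪ [34, 50) ∪ [52, 53)

Second set merges to [8, 13), [29, 34).
[10, 23) \ B = [13, 23).
[25, 50) \ B = [25, 29), [34, 50).
[52, 53): nothing removed.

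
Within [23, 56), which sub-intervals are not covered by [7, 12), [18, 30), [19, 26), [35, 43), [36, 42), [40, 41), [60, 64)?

Covered (merged): [7, 12), [18, 30), [35, 43), [60, 64).
Gaps within [23, 56): [30, 35), [43, 56).

[30, 35) ∪ [43, 56)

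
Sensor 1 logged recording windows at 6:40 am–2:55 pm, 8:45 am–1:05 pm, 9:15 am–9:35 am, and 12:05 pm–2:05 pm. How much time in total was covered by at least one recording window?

8 h 15 min

Merged: 6:40 am–2:55 pm.
Length: 8 h 15 min.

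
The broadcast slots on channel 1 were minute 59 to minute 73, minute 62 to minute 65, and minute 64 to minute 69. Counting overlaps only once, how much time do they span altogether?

14 minutes

Merged: minute 59 to minute 73.
Length: 14 minutes.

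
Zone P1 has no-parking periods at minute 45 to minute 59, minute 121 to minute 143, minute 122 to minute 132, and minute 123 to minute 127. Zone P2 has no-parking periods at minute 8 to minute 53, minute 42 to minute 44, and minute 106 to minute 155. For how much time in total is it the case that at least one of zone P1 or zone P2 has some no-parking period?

First set merges to minute 45 to minute 59, minute 121 to minute 143.
Second set merges to minute 8 to minute 53, minute 106 to minute 155.
A ∪ B = minute 8 to minute 59, minute 106 to minute 155.
Total: 51 minutes + 49 minutes = 100 minutes.

100 minutes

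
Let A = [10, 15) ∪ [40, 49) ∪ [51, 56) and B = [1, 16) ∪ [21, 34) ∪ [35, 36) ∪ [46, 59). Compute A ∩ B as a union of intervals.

[10, 15) overlaps B on [10, 15).
[40, 49) overlaps B on [46, 49).
[51, 56) overlaps B on [51, 56).

[10, 15) ∪ [46, 49) ∪ [51, 56)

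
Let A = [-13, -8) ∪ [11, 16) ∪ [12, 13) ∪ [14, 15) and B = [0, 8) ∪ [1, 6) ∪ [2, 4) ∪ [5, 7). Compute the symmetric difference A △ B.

[-13, -8) ∪ [0, 8) ∪ [11, 16)

A, merged: [-13, -8), [11, 16).
B, merged: [0, 8).
A \ B = [-13, -8), [11, 16).
B \ A = [0, 8).
Union of the two gives the symmetric difference.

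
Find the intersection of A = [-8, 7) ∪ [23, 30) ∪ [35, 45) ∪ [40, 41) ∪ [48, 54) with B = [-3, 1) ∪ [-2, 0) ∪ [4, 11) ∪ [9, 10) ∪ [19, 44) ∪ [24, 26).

[-3, 1) ∪ [4, 7) ∪ [23, 30) ∪ [35, 44)

First set merges to [-8, 7), [23, 30), [35, 45), [48, 54).
Second set merges to [-3, 1), [4, 11), [19, 44).
[-8, 7) overlaps B on [-3, 1), [4, 7).
[23, 30) overlaps B on [23, 30).
[35, 45) overlaps B on [35, 44).
[48, 54) falls entirely outside B.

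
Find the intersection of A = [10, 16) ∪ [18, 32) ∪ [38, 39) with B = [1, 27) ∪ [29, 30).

[10, 16) ∩ B → [10, 16).
[18, 32) ∩ B → [18, 27), [29, 30).
[38, 39) meets no B interval.

[10, 16) ∪ [18, 27) ∪ [29, 30)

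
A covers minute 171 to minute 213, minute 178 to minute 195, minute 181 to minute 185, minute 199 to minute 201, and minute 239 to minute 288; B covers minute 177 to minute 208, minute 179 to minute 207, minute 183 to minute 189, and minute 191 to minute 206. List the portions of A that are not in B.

minute 171 to minute 177, minute 208 to minute 213, minute 239 to minute 288

A, merged: minute 171 to minute 213, minute 239 to minute 288.
B, merged: minute 177 to minute 208.
minute 171 to minute 213 minus B → minute 171 to minute 177, minute 208 to minute 213.
minute 239 to minute 288: no B overlap → unchanged.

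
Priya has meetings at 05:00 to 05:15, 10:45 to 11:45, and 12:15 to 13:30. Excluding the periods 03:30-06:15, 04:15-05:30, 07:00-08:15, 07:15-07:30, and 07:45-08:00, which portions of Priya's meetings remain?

10:45-11:45, 12:15-13:30

B, merged: 03:30-06:15, 07:00-08:15.
05:00-05:15: fully covered by B → removed.
10:45-11:45: no B overlap → unchanged.
12:15-13:30: no B overlap → unchanged.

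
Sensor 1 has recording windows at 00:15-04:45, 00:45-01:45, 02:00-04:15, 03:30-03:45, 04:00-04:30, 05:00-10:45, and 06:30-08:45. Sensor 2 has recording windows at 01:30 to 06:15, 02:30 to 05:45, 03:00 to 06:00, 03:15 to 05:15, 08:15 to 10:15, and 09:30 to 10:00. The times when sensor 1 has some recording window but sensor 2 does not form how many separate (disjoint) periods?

Merge the first list: 00:15–04:45, 05:00–10:45.
Merge the second list: 01:30–06:15, 08:15–10:15.
A \ B = 00:15–01:30, 06:15–08:15, 10:15–10:45.
That is 3 disjoint pieces.

3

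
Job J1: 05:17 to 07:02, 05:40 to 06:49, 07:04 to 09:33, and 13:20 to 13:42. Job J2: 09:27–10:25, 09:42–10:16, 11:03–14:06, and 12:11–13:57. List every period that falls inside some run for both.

A, merged: 05:17–07:02, 07:04–09:33, 13:20–13:42.
B, merged: 09:27–10:25, 11:03–14:06.
05:17–07:02 falls entirely outside B.
07:04–09:33 overlaps B on 09:27–09:33.
13:20–13:42 overlaps B on 13:20–13:42.

09:27–09:33, 13:20–13:42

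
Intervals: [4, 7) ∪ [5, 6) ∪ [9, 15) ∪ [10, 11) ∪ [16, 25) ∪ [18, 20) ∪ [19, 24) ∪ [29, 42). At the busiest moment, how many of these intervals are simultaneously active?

At 19, 3 of the intervals are simultaneously active.
No point has more.

3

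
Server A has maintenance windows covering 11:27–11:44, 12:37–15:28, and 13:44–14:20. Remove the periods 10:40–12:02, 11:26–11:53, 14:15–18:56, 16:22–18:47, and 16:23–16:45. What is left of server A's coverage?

A, merged: 11:27–11:44, 12:37–15:28.
B, merged: 10:40–12:02, 14:15–18:56.
11:27–11:44: entirely removed.
12:37–15:28 \ B = 12:37–14:15.

12:37–14:15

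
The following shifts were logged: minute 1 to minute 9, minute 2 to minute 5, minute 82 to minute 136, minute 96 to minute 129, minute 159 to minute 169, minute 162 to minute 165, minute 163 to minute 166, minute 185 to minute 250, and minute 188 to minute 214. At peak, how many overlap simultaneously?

3

Walk the sorted start/end points keeping a running depth.
The depth first hits 3 at minute 163.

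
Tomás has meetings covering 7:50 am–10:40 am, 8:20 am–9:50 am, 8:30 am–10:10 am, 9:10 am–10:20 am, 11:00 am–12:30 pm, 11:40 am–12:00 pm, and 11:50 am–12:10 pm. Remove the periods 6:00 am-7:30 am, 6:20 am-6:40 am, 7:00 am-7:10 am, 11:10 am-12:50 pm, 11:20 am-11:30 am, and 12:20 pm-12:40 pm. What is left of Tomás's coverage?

A, merged: 7:50 am-10:40 am, 11:00 am-12:30 pm.
B, merged: 6:00 am-7:30 am, 11:10 am-12:50 pm.
7:50 am-10:40 am is untouched.
11:00 am-12:30 pm with B removed leaves 11:00 am-11:10 am.

7:50 am-10:40 am, 11:00 am-11:10 am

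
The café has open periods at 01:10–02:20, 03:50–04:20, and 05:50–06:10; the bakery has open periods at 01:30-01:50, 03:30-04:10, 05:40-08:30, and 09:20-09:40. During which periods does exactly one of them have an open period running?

01:10–01:30, 01:50–02:20, 03:30–03:50, 04:10–04:20, 05:40–05:50, 06:10–08:30, 09:20–09:40

Only in the first: 01:10–01:30, 01:50–02:20, 04:10–04:20.
Only in the second: 03:30–03:50, 05:40–05:50, 06:10–08:30, 09:20–09:40.
Together these are the periods covered by exactly one.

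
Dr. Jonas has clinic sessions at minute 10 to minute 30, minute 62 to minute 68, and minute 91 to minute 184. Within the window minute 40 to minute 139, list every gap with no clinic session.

After merging, the occupied span is minute 10 to minute 30, minute 62 to minute 68, minute 91 to minute 184.
Complement within minute 40 to minute 139: minute 40 to minute 62, minute 68 to minute 91.

minute 40 to minute 62, minute 68 to minute 91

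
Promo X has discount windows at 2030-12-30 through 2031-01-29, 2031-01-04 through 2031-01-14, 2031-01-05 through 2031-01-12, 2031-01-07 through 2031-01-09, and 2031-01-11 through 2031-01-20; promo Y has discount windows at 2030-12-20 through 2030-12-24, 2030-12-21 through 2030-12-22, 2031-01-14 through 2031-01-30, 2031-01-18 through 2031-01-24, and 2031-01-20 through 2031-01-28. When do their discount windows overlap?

2031-01-14 through 2031-01-29

A, merged: 2030-12-30 through 2031-01-29.
B, merged: 2030-12-20 through 2030-12-24, 2031-01-14 through 2031-01-30.
2030-12-30 through 2031-01-29 ∩ B → 2031-01-14 through 2031-01-29.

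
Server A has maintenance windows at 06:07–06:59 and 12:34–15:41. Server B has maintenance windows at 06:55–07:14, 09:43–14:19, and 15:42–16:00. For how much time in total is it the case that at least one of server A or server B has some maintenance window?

A ∪ B = 06:07–07:14, 09:43–15:41, 15:42–16:00.
Total: 1 h 7 min + 5 h 58 min + 18 min = 7 h 23 min.

7 h 23 min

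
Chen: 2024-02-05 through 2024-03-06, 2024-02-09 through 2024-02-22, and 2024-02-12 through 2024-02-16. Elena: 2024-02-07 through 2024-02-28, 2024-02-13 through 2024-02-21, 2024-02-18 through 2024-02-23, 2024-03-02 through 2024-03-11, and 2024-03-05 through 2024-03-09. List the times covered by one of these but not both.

2024-02-05 through 2024-02-06, 2024-02-29 through 2024-03-01, 2024-03-07 through 2024-03-11

Merge the first list: 2024-02-05 through 2024-03-06.
Merge the second list: 2024-02-07 through 2024-02-28, 2024-03-02 through 2024-03-11.
A \ B = 2024-02-05 through 2024-02-06, 2024-02-29 through 2024-03-01.
B \ A = 2024-03-07 through 2024-03-11.
Union of the two gives the symmetric difference.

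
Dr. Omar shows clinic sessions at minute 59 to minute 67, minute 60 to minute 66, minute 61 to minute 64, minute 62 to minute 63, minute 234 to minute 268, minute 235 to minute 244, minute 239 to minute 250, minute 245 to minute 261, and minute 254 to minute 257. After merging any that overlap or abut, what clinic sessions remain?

minute 59 to minute 67, minute 234 to minute 268

minute 60 to minute 66 overlaps/touches minute 59 to minute 67 → extend to minute 59 to minute 67.
minute 61 to minute 64 overlaps/touches minute 59 to minute 67 → extend to minute 59 to minute 67.
minute 62 to minute 63 overlaps/touches minute 59 to minute 67 → extend to minute 59 to minute 67.
minute 234 to minute 268 is disjoint → start new block.
minute 235 to minute 244 overlaps/touches minute 234 to minute 268 → extend to minute 234 to minute 268.
minute 239 to minute 250 overlaps/touches minute 234 to minute 268 → extend to minute 234 to minute 268.
minute 245 to minute 261 overlaps/touches minute 234 to minute 268 → extend to minute 234 to minute 268.
minute 254 to minute 257 overlaps/touches minute 234 to minute 268 → extend to minute 234 to minute 268.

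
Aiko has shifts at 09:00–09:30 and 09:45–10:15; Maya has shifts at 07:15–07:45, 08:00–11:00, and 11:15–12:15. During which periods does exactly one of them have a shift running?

A but not B: none.
B but not A: 07:15–07:45, 08:00–09:00, 09:30–09:45, 10:15–11:00, 11:15–12:15.
Combining gives A △ B.

07:15–07:45, 08:00–09:00, 09:30–09:45, 10:15–11:00, 11:15–12:15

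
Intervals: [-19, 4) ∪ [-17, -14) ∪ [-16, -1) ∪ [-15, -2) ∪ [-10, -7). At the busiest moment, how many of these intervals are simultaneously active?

Sweep endpoints in order; track running count of active intervals.
Peak of 4 reached at -15.

4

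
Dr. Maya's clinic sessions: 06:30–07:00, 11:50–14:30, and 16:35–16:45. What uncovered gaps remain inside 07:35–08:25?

07:35-08:25

Covered (merged): 06:30-07:00, 11:50-14:30, 16:35-16:45.
Gaps within 07:35-08:25: 07:35-08:25.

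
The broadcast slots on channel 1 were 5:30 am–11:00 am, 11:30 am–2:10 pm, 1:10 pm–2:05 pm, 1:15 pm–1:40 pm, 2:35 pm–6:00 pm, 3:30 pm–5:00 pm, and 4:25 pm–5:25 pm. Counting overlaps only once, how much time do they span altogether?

Merged: 5:30 am–11:00 am, 11:30 am–2:10 pm, 2:35 pm–6:00 pm.
Lengths: 5 h 30 min + 2 h 40 min + 3 h 25 min = 11 h 35 min.

11 h 35 min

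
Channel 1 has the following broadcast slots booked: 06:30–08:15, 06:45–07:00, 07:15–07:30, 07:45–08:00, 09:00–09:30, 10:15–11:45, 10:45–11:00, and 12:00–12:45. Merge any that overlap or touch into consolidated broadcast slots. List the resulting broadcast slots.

06:30–08:15, 09:00–09:30, 10:15–11:45, 12:00–12:45

06:45–07:00 overlaps/touches 06:30–08:15 → extend to 06:30–08:15.
07:15–07:30 overlaps/touches 06:30–08:15 → extend to 06:30–08:15.
07:45–08:00 overlaps/touches 06:30–08:15 → extend to 06:30–08:15.
09:00–09:30 is disjoint → start new block.
10:15–11:45 is disjoint → start new block.
10:45–11:00 overlaps/touches 10:15–11:45 → extend to 10:15–11:45.
12:00–12:45 is disjoint → start new block.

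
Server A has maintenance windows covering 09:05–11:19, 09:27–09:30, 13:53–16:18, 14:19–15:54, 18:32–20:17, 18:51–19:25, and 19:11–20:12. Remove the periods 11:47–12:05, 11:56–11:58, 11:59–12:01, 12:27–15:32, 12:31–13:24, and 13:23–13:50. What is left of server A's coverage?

A, merged: 09:05–11:19, 13:53–16:18, 18:32–20:17.
B, merged: 11:47–12:05, 12:27–15:32.
09:05–11:19: no B overlap → unchanged.
13:53–16:18 minus B → 15:32–16:18.
18:32–20:17: no B overlap → unchanged.

09:05–11:19, 15:32–16:18, 18:32–20:17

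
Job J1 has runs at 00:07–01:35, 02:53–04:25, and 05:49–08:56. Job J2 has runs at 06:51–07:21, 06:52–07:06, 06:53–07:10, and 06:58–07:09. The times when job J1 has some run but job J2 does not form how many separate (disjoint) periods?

B, merged: 06:51–07:21.
A \ B = 00:07–01:35, 02:53–04:25, 05:49–06:51, 07:21–08:56.
That is 4 disjoint pieces.

4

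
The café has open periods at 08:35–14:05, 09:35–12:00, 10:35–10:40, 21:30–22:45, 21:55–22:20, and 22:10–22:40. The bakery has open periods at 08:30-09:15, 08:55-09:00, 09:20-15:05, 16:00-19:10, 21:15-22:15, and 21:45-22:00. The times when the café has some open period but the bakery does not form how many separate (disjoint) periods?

2

First set merges to 08:35–14:05, 21:30–22:45.
Second set merges to 08:30–09:15, 09:20–15:05, 16:00–19:10, 21:15–22:15.
A \ B = 09:15–09:20, 22:15–22:45.
That is 2 disjoint pieces.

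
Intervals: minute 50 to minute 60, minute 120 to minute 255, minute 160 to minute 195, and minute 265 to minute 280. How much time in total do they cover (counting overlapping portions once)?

160 minutes

Merged: minute 50 to minute 60, minute 120 to minute 255, minute 265 to minute 280.
Lengths: 10 minutes + 135 minutes + 15 minutes = 160 minutes.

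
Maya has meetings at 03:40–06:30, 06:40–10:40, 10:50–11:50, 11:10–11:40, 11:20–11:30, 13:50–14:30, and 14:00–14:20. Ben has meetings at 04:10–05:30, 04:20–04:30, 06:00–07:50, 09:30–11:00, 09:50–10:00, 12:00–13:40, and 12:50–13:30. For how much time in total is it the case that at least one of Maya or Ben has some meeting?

10 h 30 min

A, merged: 03:40–06:30, 06:40–10:40, 10:50–11:50, 13:50–14:30.
B, merged: 04:10–05:30, 06:00–07:50, 09:30–11:00, 12:00–13:40.
A ∪ B = 03:40–11:50, 12:00–13:40, 13:50–14:30.
Total: 8 h 10 min + 1 h 40 min + 40 min = 10 h 30 min.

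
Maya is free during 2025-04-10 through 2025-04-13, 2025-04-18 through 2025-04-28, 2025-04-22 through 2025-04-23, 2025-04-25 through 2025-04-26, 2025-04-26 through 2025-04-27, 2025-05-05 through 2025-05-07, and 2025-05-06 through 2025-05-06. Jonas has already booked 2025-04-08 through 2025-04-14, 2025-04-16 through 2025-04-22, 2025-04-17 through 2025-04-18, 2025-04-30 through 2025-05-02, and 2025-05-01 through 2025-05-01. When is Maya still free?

2025-04-23 through 2025-04-28, 2025-05-05 through 2025-05-07

Merge the first list: 2025-04-10 through 2025-04-13, 2025-04-18 through 2025-04-28, 2025-05-05 through 2025-05-07.
Merge the second list: 2025-04-08 through 2025-04-14, 2025-04-16 through 2025-04-22, 2025-04-30 through 2025-05-02.
2025-04-10 through 2025-04-13: fully covered by B → removed.
2025-04-18 through 2025-04-28 minus B → 2025-04-23 through 2025-04-28.
2025-05-05 through 2025-05-07: no B overlap → unchanged.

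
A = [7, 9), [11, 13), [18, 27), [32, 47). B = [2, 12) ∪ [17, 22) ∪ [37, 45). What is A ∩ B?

[7, 9) ∪ [11, 12) ∪ [18, 22) ∪ [37, 45)

[7, 9) meets the second set on [7, 9).
[11, 13) meets the second set on [11, 12).
[18, 27) meets the second set on [18, 22).
[32, 47) meets the second set on [37, 45).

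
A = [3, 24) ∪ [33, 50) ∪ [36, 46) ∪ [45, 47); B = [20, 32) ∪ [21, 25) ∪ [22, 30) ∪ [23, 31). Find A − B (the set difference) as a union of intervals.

A, merged: [3, 24), [33, 50).
B, merged: [20, 32).
[3, 24) with B removed leaves [3, 20).
[33, 50) is untouched.

[3, 20) ∪ [33, 50)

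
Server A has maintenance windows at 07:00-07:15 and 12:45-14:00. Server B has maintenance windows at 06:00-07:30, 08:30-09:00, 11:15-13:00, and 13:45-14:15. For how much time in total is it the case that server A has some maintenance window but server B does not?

A \ B = 13:00-13:45.
Total: 45 min.

45 min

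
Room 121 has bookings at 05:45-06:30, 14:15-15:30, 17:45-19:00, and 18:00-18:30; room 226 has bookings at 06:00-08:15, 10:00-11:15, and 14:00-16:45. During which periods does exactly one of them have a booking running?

05:45-06:00, 06:30-08:15, 10:00-11:15, 14:00-14:15, 15:30-16:45, 17:45-19:00

Merge the first list: 05:45-06:30, 14:15-15:30, 17:45-19:00.
A \ B = 05:45-06:00, 17:45-19:00.
B \ A = 06:30-08:15, 10:00-11:15, 14:00-14:15, 15:30-16:45.
Union of the two gives the symmetric difference.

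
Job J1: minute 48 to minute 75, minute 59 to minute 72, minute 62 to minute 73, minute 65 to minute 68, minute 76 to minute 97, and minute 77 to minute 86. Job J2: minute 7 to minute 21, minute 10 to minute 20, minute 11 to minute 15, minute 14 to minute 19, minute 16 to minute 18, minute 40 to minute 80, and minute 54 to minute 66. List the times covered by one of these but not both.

First set merges to minute 48 to minute 75, minute 76 to minute 97.
Second set merges to minute 7 to minute 21, minute 40 to minute 80.
A \ B = minute 80 to minute 97.
B \ A = minute 7 to minute 21, minute 40 to minute 48, minute 75 to minute 76.
Union of the two gives the symmetric difference.

minute 7 to minute 21, minute 40 to minute 48, minute 75 to minute 76, minute 80 to minute 97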